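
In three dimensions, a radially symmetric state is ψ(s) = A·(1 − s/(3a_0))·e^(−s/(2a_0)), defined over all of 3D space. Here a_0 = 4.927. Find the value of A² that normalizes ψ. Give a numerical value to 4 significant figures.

Normalization requires ∫|ψ|² 4πs² ds = 1, integrated from 0 to ∞.
The angular integral contributes 4π, leaving ∫₀^∞ s²|ψ|² ds.
With ∫₀^∞ s^4 e^(−αs) ds = 4!/α^5, ∫|ψ|² 4πs² ds = A²·(8·π·a_0^3/3).
With a_0 = 4.927: A² = 0.00099801 and A = 0.031591.

A^2 ≈ 0.0009980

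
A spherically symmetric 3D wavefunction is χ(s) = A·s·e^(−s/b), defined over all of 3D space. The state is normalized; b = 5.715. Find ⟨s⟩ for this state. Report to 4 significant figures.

⟨s⟩ ≈ 14.29

The expectation value is the |χ|²-weighted average of s: ∫ s|χ|² 4πs² ds.
With ∫₀^∞ s^5 e^(−αs) ds = 5!/α^6, evaluating both integrals, ⟨s⟩ = 5·b/2.
Putting b = 5.715 gives 14.288.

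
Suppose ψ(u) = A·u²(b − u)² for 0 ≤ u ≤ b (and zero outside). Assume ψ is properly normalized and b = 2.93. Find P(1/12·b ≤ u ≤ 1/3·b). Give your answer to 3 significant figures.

P ≈ 0.144

The probability is P = ∫ |ψ|² du over [1/12·b, 1/3·b].
The normalization integral ∫|ψ|²du over the whole domain equals b^9/630·A², and A² cancels in the ratio.
Substituting t = u/b, A² and the length scale cancel in the ratio: P = ∫_{1/12}^{1/3} t^4·(1 - t)^4 dt / ∫_{0}^{1} t^4·(1 - t)^4 dt.
An antiderivative of t^4·(1 - t)^4 is t^5·(70·t^4 - 315·t^3 + 540·t^2 - 420·t + 126)/630; evaluating from 1/12 to 1/3 gives ≈ 0.00022931, while the full integral is 1/630.
The result is P = 0.1445.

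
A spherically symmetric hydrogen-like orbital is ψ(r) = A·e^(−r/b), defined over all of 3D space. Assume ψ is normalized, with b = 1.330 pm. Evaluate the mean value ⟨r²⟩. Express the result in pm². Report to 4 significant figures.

⟨r^2⟩ ≈ 5.307 pm^2

⟨r²⟩ = ∫ r^2 |ψ|² 4πr² dr over the full domain.
Since the A² factors cancel between numerator and denominator, ⟨r²⟩ = 3·b^2.
Putting b = 1.330 gives 5.3067.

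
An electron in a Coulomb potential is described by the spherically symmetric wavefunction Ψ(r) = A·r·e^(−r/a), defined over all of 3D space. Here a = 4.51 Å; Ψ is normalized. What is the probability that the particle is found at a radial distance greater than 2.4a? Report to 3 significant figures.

P = ∫ |Ψ|² 4πr² dr over r > 2.4a.
The full normalization integral is A²·[3·π·a^5] = 1, fixing A².
Substituting u = r/a, A², 4π and the length scale all cancel in the ratio: P = ∫_{2.4}^{∞} u^4·e^(-2·u) du / ∫_{0}^{∞} u^4·e^(-2·u) du.
Using ∫ u^4·e^(-2·u) du = -(u^4/2 + u^3 + 3·u^2/2 + 3·u/2 + 3/4)·e^(-2·u), the numerator is ≈ 0.35719 and the denominator is 3/4.
This evaluates to P = 0.4763.

P ≈ 0.476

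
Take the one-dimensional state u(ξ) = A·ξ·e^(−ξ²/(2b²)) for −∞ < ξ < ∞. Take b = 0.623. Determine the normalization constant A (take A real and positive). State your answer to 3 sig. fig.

Normalization requires ∫|u|² dξ = 1, integrated from −∞ to ∞.
Carrying out the integral gives A² · √(π)·b^3/2.
Hence A² = 1/[√(π)·b^3/2].
Substituting b = 0.623 gives A² = 4.666, so A = 2.160.

A ≈ 2.16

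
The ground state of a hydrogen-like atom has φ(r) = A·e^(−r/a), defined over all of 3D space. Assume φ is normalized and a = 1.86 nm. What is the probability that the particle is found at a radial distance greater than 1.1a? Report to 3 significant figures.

P ≈ 0.623

Integrate the radial probability density 4πr²|φ|² over r > 1.1a.
The full normalization integral is A²·[π·a^3] = 1, fixing A².
In terms of u = r/a (A², 4π and the length scale all cancel between numerator and denominator), P = [∫_{1.1}^{∞} u^2·e^(-2·u) du] / [∫_{0}^{∞} u^2·e^(-2·u) du].
An antiderivative of u^2·e^(-2·u) is -(2·u^2 + 2·u + 1)·e^(-2·u)/4; evaluating from 1.1 to ∞ gives 281·e^(-11/5)/200, while the full integral is 1/4.
This evaluates to P = 0.6227.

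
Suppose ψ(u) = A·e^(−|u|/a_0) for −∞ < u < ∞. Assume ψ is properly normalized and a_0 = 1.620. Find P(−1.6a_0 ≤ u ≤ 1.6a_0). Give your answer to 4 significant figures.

The probability is P = ∫ |ψ|² du over [−1.6a_0, 1.6a_0].
Since A² = 1/(a_0), this is the region integral divided by the full normalization integral.
Both integrals are even about u = 0, so only the u ≥ 0 halves are needed (the factors of 2 cancel). In terms of t = u/a_0 (A² and the length scale cancel between numerator and denominator), P = [∫_{0}^{1.6} e^(-2·t) dt] / [∫_{0}^{∞} e^(-2·t) dt].
With ∫ e^(-2·t) dt = -e^(-2·t)/2 + C, the region integral is 1/2 - e^(-16/5)/2 and the full one is 1/2.
Evaluating gives P = 0.95924.

P ≈ 0.9592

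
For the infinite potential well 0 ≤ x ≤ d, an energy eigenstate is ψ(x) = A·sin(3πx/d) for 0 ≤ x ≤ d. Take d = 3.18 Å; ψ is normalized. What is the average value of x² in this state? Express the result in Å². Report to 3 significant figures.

The expectation value is the |ψ|²-weighted average of x^2: ∫ x^2|ψ|² dx.
With ∫₀^d sin²(nπx/d) dx = d/2, since the A² factors cancel between numerator and denominator, ⟨x²⟩ = -d^2/(18·π^2) + d^2/3.
With d = 3.18, ⟨x^2⟩ = 3.314.

⟨x^2⟩ ≈ 3.31 Å^2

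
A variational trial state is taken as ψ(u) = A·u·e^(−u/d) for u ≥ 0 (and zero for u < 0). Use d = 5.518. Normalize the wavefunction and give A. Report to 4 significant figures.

Normalization requires ∫|ψ|² du = 1, integrated from 0 to ∞.
With ψ = A·u·e^(−u/d), the integral evaluates to A²·[d^3/4].
So A² = (d^3/4)^(−1).
With d = 5.518: A² = 0.023808 and A = 0.15430.

A ≈ 0.1543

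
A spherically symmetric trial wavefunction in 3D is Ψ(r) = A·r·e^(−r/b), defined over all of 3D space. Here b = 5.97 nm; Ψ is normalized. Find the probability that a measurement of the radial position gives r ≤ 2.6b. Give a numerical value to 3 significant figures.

P = ∫ |Ψ|² 4πr² dr over r ≤ 2.6b.
The full normalization integral is A²·[3·π·b^5] = 1, fixing A².
In terms of u = r/b (A², 4π and the length scale all cancel between numerator and denominator), P = [∫_{0}^{2.6} u^4·e^(-2·u) du] / [∫_{0}^{∞} u^4·e^(-2·u) du].
With ∫ u^4·e^(-2·u) du = -(u^4/2 + u^3 + 3·u^2/2 + 3·u/2 + 3/4)·e^(-2·u) + C, the region integral is ≈ 0.44540 and the full one is 3/4.
This evaluates to P = 0.5939.

P ≈ 0.594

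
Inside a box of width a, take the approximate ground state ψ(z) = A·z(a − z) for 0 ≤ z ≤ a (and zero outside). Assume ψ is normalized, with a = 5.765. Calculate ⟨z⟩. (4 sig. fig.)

By definition ⟨z⟩ = ∫ z |ψ(z)|² dz.
Expanding the polynomial and integrating term by term, the ratio of the moment integral to the normalization integral gives ⟨z⟩ = a/2.
Putting a = 5.765 gives 2.8825.

⟨z⟩ ≈ 2.883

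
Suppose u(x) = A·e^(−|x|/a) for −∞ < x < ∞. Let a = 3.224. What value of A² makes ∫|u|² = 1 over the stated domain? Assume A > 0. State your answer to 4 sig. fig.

A^2 ≈ 0.3102

We need A² ∫|f|² dx = 1, taking the integral from −∞ to ∞.
With ∫₀^∞ x^0 e^(−αx) dx = 0!/α^1, carrying out the integral gives A² · a.
Setting this equal to 1 gives A² = 1/(a).
Substituting a = 3.224 gives A² = 0.31017, so A = 0.55693.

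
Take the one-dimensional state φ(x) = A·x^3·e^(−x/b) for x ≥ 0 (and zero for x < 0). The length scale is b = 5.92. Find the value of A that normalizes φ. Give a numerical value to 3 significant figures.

Normalization requires ∫|φ|² dx = 1, integrated from 0 to ∞.
The integral (without the A² prefactor) comes out to 45·b^7/8.
With b = 5.92: A² = 6.976E-7 and A = 0.0008352.

A ≈ 0.000835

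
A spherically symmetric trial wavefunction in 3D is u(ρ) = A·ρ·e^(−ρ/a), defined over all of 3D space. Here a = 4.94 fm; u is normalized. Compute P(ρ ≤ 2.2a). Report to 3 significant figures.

P ≈ 0.449

P = ∫ |u|² 4πρ² dρ over ρ ≤ 2.2a.
Normalization gives A² = 1/(3·π·a^5).
Substituting t = ρ/a, A², 4π and the length scale all cancel in the ratio: P = ∫_{0}^{2.2} t^4·e^(-2·t) dt / ∫_{0}^{∞} t^4·e^(-2·t) dt.
With ∫ t^4·e^(-2·t) dt = -(t^4/2 + t^3 + 3·t^2/2 + 3·t/2 + 3/4)·e^(-2·t) + C, the region integral is ≈ 0.33661 and the full one is 3/4.
The region integral divided by the full integral gives P = 0.4488.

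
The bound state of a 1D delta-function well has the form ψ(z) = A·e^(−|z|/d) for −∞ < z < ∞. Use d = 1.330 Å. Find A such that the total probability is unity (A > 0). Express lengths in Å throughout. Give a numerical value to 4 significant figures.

Require ∫ |ψ|² dz = 1 over the whole domain.
∫|ψ|² dz = A²·(d).
So A² = (d)^(−1).
Plugging in d = 1.330 yields A = 0.86711.

A ≈ 0.8671 Å^(-1/2)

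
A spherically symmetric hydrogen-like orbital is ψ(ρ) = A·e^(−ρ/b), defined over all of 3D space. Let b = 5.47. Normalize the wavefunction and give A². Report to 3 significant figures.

We need A² ∫|f|² 4πρ² dρ = 1, taking the integral from 0 to ∞.
In 3D with spherical symmetry the volume element is 4πρ² dρ.
With ∫₀^∞ ρ^2 e^(−αρ) dρ = 2!/α^3, carrying out the integral gives A² · π·b^3.
Hence A² = 1/[π·b^3].
Plugging in b = 5.47 yields A = 0.04410.

A^2 ≈ 0.00194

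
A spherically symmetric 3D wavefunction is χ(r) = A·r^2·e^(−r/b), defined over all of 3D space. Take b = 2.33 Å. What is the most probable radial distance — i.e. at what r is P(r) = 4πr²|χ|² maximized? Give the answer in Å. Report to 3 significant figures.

r ≈ 6.99 Å

Differentiate P(r) = 4πr²|χ|² with respect to r and set to zero.
Solving yields r = 3·b.
With b = 2.33, the most probable radial distance is 6.990 Å.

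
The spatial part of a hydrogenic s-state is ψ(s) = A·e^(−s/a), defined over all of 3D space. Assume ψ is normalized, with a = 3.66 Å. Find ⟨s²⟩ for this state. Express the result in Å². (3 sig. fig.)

⟨s^2⟩ ≈ 40.2 Å^2

⟨s²⟩ = ∫ s^2 |ψ|² 4πs² ds over the full domain.
Recall ∫₀^∞ s^m e^(−s/β) ds = m!·β^(m+1), the ratio of the moment integral to the normalization integral gives ⟨s²⟩ = 3·a^2.
With a = 3.66, ⟨s^2⟩ = 40.19.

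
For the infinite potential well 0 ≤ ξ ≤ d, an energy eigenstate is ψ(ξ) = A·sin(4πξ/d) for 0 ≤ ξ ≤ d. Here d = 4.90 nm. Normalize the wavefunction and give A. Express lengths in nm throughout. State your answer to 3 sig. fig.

A ≈ 0.639 nm^(-1/2)

The normalization condition is ∫|ψ|² dξ = 1 from 0 to d.
With ∫₀^d sin²(nπξ/d) dξ = d/2, carrying out the integral gives A² · d/2.
So A² = (d/2)^(−1).
Plugging in d = 4.90 yields A = 0.6389.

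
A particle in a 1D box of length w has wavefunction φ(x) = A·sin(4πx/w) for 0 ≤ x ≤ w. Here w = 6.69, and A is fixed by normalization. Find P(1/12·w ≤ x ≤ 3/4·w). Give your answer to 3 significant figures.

P ≈ 0.701

|φ|² is the probability density, so P = ∫_{1/12·w}^{3/4·w} |φ|² dx.
With A² fixed by ∫|φ|² = 1, i.e. A² = (w/2)^(−1), substitute and integrate.
Substituting u = x/w, A² and the length scale cancel in the ratio: P = ∫_{1/12}^{3/4} sin(4·π·u)^2 du / ∫_{0}^{1} sin(4·π·u)^2 du.
Using ∫ sin(4·π·u)^2 du = u/2 - sin(4·π·u)·cos(4·π·u)/(8·π), the numerator is √(3)/(32·π) + 1/3 and the denominator is 1/2.
This works out to P = √(3)/(16·π) + 2/3.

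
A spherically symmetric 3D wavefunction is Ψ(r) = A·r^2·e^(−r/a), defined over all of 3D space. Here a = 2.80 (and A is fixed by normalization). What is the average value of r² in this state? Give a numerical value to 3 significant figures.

The expectation value is the |Ψ|²-weighted average of r^2: ∫ r^2|Ψ|² 4πr² dr.
Since the A² factors cancel between numerator and denominator, ⟨r²⟩ = 14·a^2.
With a = 2.80, ⟨r^2⟩ = 109.8.

⟨r^2⟩ ≈ 110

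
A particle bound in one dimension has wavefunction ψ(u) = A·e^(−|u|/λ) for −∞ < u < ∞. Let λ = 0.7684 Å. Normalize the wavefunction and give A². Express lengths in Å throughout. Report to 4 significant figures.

The normalization condition is ∫|ψ|² du = 1 from −∞ to ∞.
With ∫₀^∞ u^0 e^(−αu) du = 0!/α^1, with ψ = A·e^(−|u|/λ), the integral evaluates to A²·[λ].
Plugging in λ = 0.7684 yields A = 1.1408.

A^2 ≈ 1.301 Å^(-1)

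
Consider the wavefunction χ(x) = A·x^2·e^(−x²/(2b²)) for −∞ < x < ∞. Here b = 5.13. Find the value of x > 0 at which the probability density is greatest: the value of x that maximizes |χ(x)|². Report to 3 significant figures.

The maximum of |χ(x)|² occurs where its derivative vanishes.
This gives x = √(2)·b.
With b = 5.13, the value of x > 0 at which the probability density is greatest is 7.255.

x ≈ 7.25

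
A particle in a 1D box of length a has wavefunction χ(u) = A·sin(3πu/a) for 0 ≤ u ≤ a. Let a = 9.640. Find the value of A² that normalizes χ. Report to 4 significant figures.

Normalization requires ∫|χ|² du = 1, integrated from 0 to a.
With ∫₀^a sin²(nπu/a) du = a/2, with χ = A·sin(3πu/a), the integral evaluates to A²·[a/2].
So A² = (a/2)^(−1).
Plugging in a = 9.640 yields A = 0.45549.

A^2 ≈ 0.2075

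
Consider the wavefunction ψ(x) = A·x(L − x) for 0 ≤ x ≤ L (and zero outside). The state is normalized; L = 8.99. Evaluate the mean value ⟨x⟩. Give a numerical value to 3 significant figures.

⟨x⟩ ≈ 4.50

The expectation value is the |ψ|²-weighted average of x: ∫ x|ψ|² dx.
Evaluating both integrals, ⟨x⟩ = L/2.
With L = 8.99, ⟨x⟩ = 4.495.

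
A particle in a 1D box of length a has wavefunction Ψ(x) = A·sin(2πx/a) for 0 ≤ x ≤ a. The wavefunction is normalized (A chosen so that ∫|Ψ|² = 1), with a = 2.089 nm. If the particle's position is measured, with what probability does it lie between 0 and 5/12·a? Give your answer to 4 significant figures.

P ≈ 0.4856

P = ∫_{0}^{5/12·a} |Ψ(x)|² dx.
Since A² = 1/(a/2), this is the region integral divided by the full normalization integral.
Substituting u = x/a, A² and the length scale cancel in the ratio: P = ∫_{0}^{5/12} sin(2·π·u)^2 du / ∫_{0}^{1} sin(2·π·u)^2 du.
Using ∫ sin(2·π·u)^2 du = u/2 - sin(4·π·u)/(8·π), the numerator is √(3)/(16·π) + 5/24 and the denominator is 1/2.
The result is P = √(3)/(8·π) + 5/12.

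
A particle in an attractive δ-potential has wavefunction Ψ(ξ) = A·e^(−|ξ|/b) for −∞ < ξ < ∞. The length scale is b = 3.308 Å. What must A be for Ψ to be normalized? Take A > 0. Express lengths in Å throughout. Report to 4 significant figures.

Require ∫ |Ψ|² dξ = 1 over the whole domain.
Recall ∫₀^∞ ξ^m e^(−ξ/β) dξ = m!·β^(m+1), ∫|Ψ|² dξ = A²·(b).
So A² = (b)^(−1).
Substituting b = 3.308 gives A² = 0.30230, so A = 0.54982.

A ≈ 0.5498 Å^(-1/2)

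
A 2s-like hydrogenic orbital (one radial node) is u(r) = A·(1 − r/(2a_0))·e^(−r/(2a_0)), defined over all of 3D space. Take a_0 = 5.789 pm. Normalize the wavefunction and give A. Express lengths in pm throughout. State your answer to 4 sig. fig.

Require ∫ |u|² 4πr² dr = 1 over the whole domain.
(Spherical symmetry: dV = 4πr² dr.)
∫|u|² 4πr² dr = A²·(8·π·a_0^3).
Setting this equal to 1 gives A² = 1/(8·π·a_0^3).
Plugging in a_0 = 5.789 yields A = 0.014321.

A ≈ 0.01432 pm^(-3/2)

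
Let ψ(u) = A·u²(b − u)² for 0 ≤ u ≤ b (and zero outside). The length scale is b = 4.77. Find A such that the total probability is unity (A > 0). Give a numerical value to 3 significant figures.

The normalization condition is ∫|ψ|² du = 1 from 0 to b.
∫|ψ|² du = A²·(b^9/630).
Hence A² = 1/[b^9/630].
Substituting b = 4.77 gives A² = 0.0004928, so A = 0.02220.

A ≈ 0.0222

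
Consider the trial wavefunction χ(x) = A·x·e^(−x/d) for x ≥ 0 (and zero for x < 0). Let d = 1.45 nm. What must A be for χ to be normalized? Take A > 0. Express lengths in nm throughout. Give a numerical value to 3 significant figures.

We need A² ∫|f|² dx = 1, taking the integral from 0 to ∞.
∫|χ|² dx = A²·(d^3/4).
So A² = (d^3/4)^(−1).
Substituting d = 1.45 gives A² = 1.312, so A = 1.145.

A ≈ 1.15 nm^(-3/2)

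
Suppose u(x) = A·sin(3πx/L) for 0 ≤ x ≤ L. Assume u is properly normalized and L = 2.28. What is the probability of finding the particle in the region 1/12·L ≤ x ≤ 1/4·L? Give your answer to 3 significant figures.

P = ∫_{1/12·L}^{1/4·L} |u(x)|² dx.
Since A² = 1/(L/2), this is the region integral divided by the full normalization integral.
Let t = x/L; then A² and the length scale cancel, so P = ∫_{1/12}^{1/4} sin(3·π·t)^2 dt ÷ ∫_{0}^{1} sin(3·π·t)^2 dt.
With ∫ sin(3·π·t)^2 dt = t/2 - sin(6·π·t)/(12·π) + C, the region integral is 1/(6·π) + 1/12 and the full one is 1/2.
Taking the ratio, P = (2 + π)/(6·π).

P ≈ 0.273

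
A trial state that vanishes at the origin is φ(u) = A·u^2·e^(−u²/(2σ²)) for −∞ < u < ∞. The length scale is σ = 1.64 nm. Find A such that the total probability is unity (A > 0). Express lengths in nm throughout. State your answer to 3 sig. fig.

Normalization requires ∫|φ|² du = 1, integrated from −∞ to ∞.
Carrying out the integral gives A² · 3·√(π)·σ^5/4.
Plugging in σ = 1.64 yields A = 0.2518.

A ≈ 0.252 nm^(-5/2)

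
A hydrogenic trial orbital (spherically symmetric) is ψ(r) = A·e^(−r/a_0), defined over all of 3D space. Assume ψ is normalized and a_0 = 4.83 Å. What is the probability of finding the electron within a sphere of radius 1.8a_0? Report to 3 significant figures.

P ≈ 0.697

Integrate the radial probability density 4πr²|ψ|² over r ≤ 1.8a_0.
A² is fixed by ∫₀^∞ 4πr²|ψ|² dr = 1, i.e. A² = (π·a_0^3)^(−1).
In terms of u = r/a_0 (A², 4π and the length scale all cancel between numerator and denominator), P = [∫_{0}^{1.8} u^2·e^(-2·u) du] / [∫_{0}^{∞} u^2·e^(-2·u) du].
With ∫ u^2·e^(-2·u) du = -(2·u^2 + 2·u + 1)·e^(-2·u)/4 + C, the region integral is 1/4 - 277·e^(-18/5)/100 and the full one is 1/4.
This evaluates to P = 0.6973.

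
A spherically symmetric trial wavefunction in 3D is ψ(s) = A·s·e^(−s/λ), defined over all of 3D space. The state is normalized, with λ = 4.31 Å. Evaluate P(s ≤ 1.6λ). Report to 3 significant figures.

With dV = 4πs²ds, the probability is ∫|ψ|² dV over s ≤ 1.6λ.
A² is fixed by ∫₀^∞ 4πs²|ψ|² ds = 1, i.e. A² = (3·π·λ^5)^(−1).
Let u = s/λ; then A², 4π and the length scale all cancel, so P = ∫_{0}^{1.6} u^4·e^(-2·u) du ÷ ∫_{0}^{∞} u^4·e^(-2·u) du.
Using ∫ u^4·e^(-2·u) du = -(u^4/2 + u^3 + 3·u^2/2 + 3·u/2 + 3/4)·e^(-2·u), the numerator is ≈ 0.16454 and the denominator is 3/4.
Taking the ratio yields P = 0.2194.

P ≈ 0.219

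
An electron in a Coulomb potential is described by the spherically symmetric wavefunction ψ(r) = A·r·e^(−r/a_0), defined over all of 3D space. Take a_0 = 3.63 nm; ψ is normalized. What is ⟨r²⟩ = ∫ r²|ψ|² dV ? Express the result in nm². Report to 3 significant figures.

By definition ⟨r²⟩ = ∫ r^2 |ψ(r)|² 4πr² dr.
Recall ∫₀^∞ r^m e^(−r/β) dr = m!·β^(m+1), evaluating both integrals, ⟨r²⟩ = 15·a_0^2/2.
Putting a_0 = 3.63 gives 98.83.

⟨r^2⟩ ≈ 98.8 nm^2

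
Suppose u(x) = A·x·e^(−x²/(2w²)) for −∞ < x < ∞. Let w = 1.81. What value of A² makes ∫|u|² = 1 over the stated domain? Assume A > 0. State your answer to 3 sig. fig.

We need A² ∫|f|² dx = 1, taking the integral from −∞ to ∞.
Differentiating ∫e^(−αx²) dx = √(π/α) under α to get the higher moments, carrying out the integral gives A² · √(π)·w^3/2.
So A² = (√(π)·w^3/2)^(−1).
Plugging in w = 1.81 yields A = 0.4362.

A^2 ≈ 0.190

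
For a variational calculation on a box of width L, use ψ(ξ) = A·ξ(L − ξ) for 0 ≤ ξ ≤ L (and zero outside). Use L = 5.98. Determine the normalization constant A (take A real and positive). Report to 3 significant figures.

A ≈ 0.0626

Normalization requires ∫|ψ|² dξ = 1, integrated from 0 to L.
The integral (without the A² prefactor) comes out to L^5/30.
Substituting L = 5.98 gives A² = 0.003923, so A = 0.06263.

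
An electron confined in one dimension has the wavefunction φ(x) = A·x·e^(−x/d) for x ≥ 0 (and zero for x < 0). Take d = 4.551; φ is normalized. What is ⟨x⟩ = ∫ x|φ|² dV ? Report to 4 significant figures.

⟨x⟩ ≈ 6.827

⟨x⟩ = ∫ x |φ|² dx over the full domain.
With ∫₀^∞ x^3 e^(−αx) dx = 3!/α^4, since the A² factors cancel between numerator and denominator, ⟨x⟩ = 3·d/2.
With d = 4.551, ⟨x⟩ = 6.8265.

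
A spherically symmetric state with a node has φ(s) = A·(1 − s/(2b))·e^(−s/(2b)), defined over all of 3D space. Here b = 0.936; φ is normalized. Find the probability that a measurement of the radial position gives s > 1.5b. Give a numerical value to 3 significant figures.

P ≈ 0.950

With dV = 4πs²ds, the probability is ∫|φ|² dV over s > 1.5b.
The full normalization integral is A²·[8·π·b^3] = 1, fixing A².
In terms of u = s/b (A², 4π and the length scale all cancel between numerator and denominator), P = [∫_{1.5}^{∞} u^2·(1 - u/2)^2·e^(-u) du] / [∫_{0}^{∞} u^2·(1 - u/2)^2·e^(-u) du].
Using ∫ u^2·(1 - u/2)^2·e^(-u) du = -(u^4/4 + u^2 + 2·u + 2)·e^(-u), the numerator is 545·e^(-3/2)/64 and the denominator is 2.
This evaluates to P = 0.9500.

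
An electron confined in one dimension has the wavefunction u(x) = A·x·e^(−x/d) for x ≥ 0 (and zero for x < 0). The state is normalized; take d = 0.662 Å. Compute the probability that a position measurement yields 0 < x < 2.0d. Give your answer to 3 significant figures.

The probability is P = ∫ |u|² dx over [0, 2.0d].
Since A² = 1/(d^3/4), this is the region integral divided by the full normalization integral.
Let t = x/d; then A² and the length scale cancel, so P = ∫_{0}^{2.0} t^2·e^(-2·t) dt ÷ ∫_{0}^{∞} t^2·e^(-2·t) dt.
Using ∫ t^2·e^(-2·t) dt = -(2·t^2 + 2·t + 1)·e^(-2·t)/4, the numerator is 1/4 - 13·e^(-4)/4 and the denominator is 1/4.
Taking the ratio, P = 0.7619.

P ≈ 0.762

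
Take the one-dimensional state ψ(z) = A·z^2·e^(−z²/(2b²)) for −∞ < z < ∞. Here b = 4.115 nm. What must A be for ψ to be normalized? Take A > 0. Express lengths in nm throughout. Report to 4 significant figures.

The normalization condition is ∫|ψ|² dz = 1 from −∞ to ∞.
Differentiating ∫e^(−αz²) dz = √(π/α) under α to get the higher moments, carrying out the integral gives A² · 3·√(π)·b^5/4.
Substituting b = 4.115 gives A² = 0.00063755, so A = 0.025250.

A ≈ 0.02525 nm^(-5/2)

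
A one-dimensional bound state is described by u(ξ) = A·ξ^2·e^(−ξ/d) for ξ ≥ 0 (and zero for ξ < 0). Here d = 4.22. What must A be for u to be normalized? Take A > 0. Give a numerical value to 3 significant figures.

Normalization requires ∫|u|² dξ = 1, integrated from 0 to ∞.
∫|u|² dξ = A²·(3·d^5/4).
So A² = (3·d^5/4)^(−1).
With d = 4.22: A² = 0.0009963 and A = 0.03156.

A ≈ 0.0316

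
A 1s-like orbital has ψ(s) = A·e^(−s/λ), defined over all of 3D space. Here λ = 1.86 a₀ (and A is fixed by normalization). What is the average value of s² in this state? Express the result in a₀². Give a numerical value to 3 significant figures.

⟨s^2⟩ ≈ 10.4 a₀^2

The expectation value is the |ψ|²-weighted average of s^2: ∫ s^2|ψ|² 4πs² ds.
The ratio of the moment integral to the normalization integral gives ⟨s²⟩ = 3·λ^2.
With λ = 1.86, ⟨s^2⟩ = 10.38.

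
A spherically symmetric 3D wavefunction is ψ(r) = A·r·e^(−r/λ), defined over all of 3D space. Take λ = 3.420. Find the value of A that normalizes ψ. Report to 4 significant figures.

Require ∫ |ψ|² 4πr² dr = 1 over the whole domain.
Carrying out the integral gives A² · 3·π·λ^5.
So A² = (3·π·λ^5)^(−1).
With λ = 3.420: A² = 0.00022678 and A = 0.015059.

A ≈ 0.01506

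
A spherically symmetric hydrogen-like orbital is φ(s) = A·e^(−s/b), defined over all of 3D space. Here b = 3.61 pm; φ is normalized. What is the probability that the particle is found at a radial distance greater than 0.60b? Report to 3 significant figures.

P = ∫ |φ|² 4πs² ds over s > 0.60b.
The full normalization integral is A²·[π·b^3] = 1, fixing A².
In terms of u = s/b (A², 4π and the length scale all cancel between numerator and denominator), P = [∫_{0.60}^{∞} u^2·e^(-2·u) du] / [∫_{0}^{∞} u^2·e^(-2·u) du].
With ∫ u^2·e^(-2·u) du = -(2·u^2 + 2·u + 1)·e^(-2·u)/4 + C, the region integral is 73·e^(-6/5)/100 and the full one is 1/4.
The region integral divided by the full integral gives P = 0.8795.

P ≈ 0.879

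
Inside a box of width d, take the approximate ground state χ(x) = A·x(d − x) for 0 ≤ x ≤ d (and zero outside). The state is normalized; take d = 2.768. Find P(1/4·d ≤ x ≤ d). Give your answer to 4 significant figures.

P ≈ 0.8965

The probability is P = ∫ |χ|² dx over [1/4·d, d].
With A² fixed by ∫|χ|² = 1, i.e. A² = (d^5/30)^(−1), substitute and integrate.
In terms of u = x/d (A² and the length scale cancel between numerator and denominator), P = [∫_{1/4}^{1} u^2·(1 - u)^2 du] / [∫_{0}^{1} u^2·(1 - u)^2 du].
An antiderivative of u^2·(1 - u)^2 is u^3·(6·u^2 - 15·u + 10)/30; evaluating from 1/4 to 1 gives 153/5120, while the full integral is 1/30.
This works out to P = 459/512.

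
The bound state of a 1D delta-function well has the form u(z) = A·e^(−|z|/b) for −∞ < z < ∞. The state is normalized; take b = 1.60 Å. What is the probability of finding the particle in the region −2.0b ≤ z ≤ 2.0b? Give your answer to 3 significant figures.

|u|² is the probability density, so P = ∫_{−2.0b}^{2.0b} |u|² dz.
Since A² = 1/(b), this is the region integral divided by the full normalization integral.
Both integrals are even about z = 0, so only the z ≥ 0 halves are needed (the factors of 2 cancel). Let t = z/b; then A² and the length scale cancel, so P = ∫_{0}^{2.0} e^(-2·t) dt ÷ ∫_{0}^{∞} e^(-2·t) dt.
Using ∫ e^(-2·t) dt = -e^(-2·t)/2, the numerator is 1/2 - e^(-4)/2 and the denominator is 1/2.
This works out to P = 0.9817.

P ≈ 0.982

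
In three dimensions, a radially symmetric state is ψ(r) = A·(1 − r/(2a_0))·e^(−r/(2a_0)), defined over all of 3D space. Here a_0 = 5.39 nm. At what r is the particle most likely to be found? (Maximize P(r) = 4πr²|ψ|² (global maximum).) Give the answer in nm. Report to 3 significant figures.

The maximum of P(r) = 4πr²|ψ|² occurs where its derivative vanishes.
This gives r = a_0·(√(5) + 3).
With a_0 = 5.39, the most probable radial distance is 28.22 nm.

r ≈ 28.2 nm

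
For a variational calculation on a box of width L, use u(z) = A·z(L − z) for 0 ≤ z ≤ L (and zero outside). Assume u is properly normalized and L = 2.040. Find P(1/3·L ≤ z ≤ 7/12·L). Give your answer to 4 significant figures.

|u|² is the probability density, so P = ∫_{1/3·L}^{7/12·L} |u|² dz.
Since A² = 1/(L^5/30), this is the region integral divided by the full normalization integral.
Substituting t = z/L, A² and the length scale cancel in the ratio: P = ∫_{1/3}^{7/12} t^2·(1 - t)^2 dt / ∫_{0}^{1} t^2·(1 - t)^2 dt.
An antiderivative of t^2·(1 - t)^2 is t^3·(6·t^2 - 15·t + 10)/30; evaluating from 1/3 to 7/12 gives ≈ 0.0147835, while the full integral is 1/30.
This works out to P = 0.44350.

P ≈ 0.4435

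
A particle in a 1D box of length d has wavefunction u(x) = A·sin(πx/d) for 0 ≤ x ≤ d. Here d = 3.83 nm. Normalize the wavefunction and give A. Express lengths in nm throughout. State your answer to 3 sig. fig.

A ≈ 0.723 nm^(-1/2)

The normalization condition is ∫|u|² dx = 1 from 0 to d.
Carrying out the integral gives A² · d/2.
So A² = (d/2)^(−1).
With d = 3.83: A² = 0.5222 and A = 0.7226.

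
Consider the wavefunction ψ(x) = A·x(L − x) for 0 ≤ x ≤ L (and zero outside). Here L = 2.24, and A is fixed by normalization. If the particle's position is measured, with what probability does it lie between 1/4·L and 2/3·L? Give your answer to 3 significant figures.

|ψ|² is the probability density, so P = ∫_{1/4·L}^{2/3·L} |ψ|² dx.
The normalization integral ∫|ψ|²dx over the whole domain equals L^5/30·A², and A² cancels in the ratio.
Let u = x/L; then A² and the length scale cancel, so P = ∫_{1/4}^{2/3} u^2·(1 - u)^2 du ÷ ∫_{0}^{1} u^2·(1 - u)^2 du.
Using ∫ u^2·(1 - u)^2 du = u^3·(6·u^2 - 15·u + 10)/30, the numerator is ≈ 0.022887 and the denominator is 1/30.
This works out to P = 0.6866.

P ≈ 0.687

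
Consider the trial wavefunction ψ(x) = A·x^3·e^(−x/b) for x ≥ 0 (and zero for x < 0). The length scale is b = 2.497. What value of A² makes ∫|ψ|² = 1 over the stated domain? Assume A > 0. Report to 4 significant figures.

A^2 ≈ 0.0002937

Normalization requires ∫|ψ|² dx = 1, integrated from 0 to ∞.
Recall ∫₀^∞ x^m e^(−x/β) dx = m!·β^(m+1), with ψ = A·x^3·e^(−x/b), the integral evaluates to A²·[45·b^7/8].
So A² = (45·b^7/8)^(−1).
Substituting b = 2.497 gives A² = 0.00029373, so A = 0.017139.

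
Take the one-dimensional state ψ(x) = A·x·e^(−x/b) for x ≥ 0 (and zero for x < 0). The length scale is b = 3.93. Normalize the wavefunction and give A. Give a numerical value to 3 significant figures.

Normalization requires ∫|ψ|² dx = 1, integrated from 0 to ∞.
Carrying out the integral gives A² · b^3/4.
Substituting b = 3.93 gives A² = 0.06590, so A = 0.2567.

A ≈ 0.257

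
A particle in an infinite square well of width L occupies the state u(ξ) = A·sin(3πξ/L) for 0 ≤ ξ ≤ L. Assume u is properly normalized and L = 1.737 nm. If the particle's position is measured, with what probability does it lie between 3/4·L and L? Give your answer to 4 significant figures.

P ≈ 0.3031

P = ∫_{3/4·L}^{L} |u(ξ)|² dξ.
The normalization integral ∫|u|²dξ over the whole domain equals L/2·A², and A² cancels in the ratio.
Let t = ξ/L; then A² and the length scale cancel, so P = ∫_{3/4}^{1} sin(3·π·t)^2 dt ÷ ∫_{0}^{1} sin(3·π·t)^2 dt.
An antiderivative of sin(3·π·t)^2 is t/2 - sin(6·π·t)/(12·π); evaluating from 3/4 to 1 gives 1/(12·π) + 1/8, while the full integral is 1/2.
The result is P = (2 + 3·π)/(12·π).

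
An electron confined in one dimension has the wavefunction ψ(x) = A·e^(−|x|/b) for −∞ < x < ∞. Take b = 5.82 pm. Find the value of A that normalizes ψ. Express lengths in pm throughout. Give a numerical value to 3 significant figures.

Normalization requires ∫|ψ|² dx = 1, integrated from −∞ to ∞.
∫|ψ|² dx = A²·(b).
Setting this equal to 1 gives A² = 1/(b).
With b = 5.82: A² = 0.1718 and A = 0.4145.

A ≈ 0.415 pm^(-1/2)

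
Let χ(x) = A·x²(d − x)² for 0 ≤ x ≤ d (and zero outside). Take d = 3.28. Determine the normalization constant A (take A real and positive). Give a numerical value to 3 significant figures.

Require ∫ |χ|² dx = 1 over the whole domain.
Carrying out the integral gives A² · d^9/630.
Plugging in d = 3.28 yields A = 0.1197.

A ≈ 0.120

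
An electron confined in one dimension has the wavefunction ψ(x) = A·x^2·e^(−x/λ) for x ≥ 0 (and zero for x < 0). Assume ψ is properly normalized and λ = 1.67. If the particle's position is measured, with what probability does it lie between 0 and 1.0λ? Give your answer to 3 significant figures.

|ψ|² is the probability density, so P = ∫_{0}^{1.0λ} |ψ|² dx.
With A² fixed by ∫|ψ|² = 1, i.e. A² = (3·λ^5/4)^(−1), substitute and integrate.
In terms of u = x/λ (A² and the length scale cancel between numerator and denominator), P = [∫_{0}^{1.0} u^4·e^(-2·u) du] / [∫_{0}^{∞} u^4·e^(-2·u) du].
An antiderivative of u^4·e^(-2·u) is -(u^4/2 + u^3 + 3·u^2/2 + 3·u/2 + 3/4)·e^(-2·u); evaluating from 0 to 1.0 gives 3/4 - 21·e^(-2)/4, while the full integral is 3/4.
Evaluating gives P = 0.05265.

P ≈ 0.0527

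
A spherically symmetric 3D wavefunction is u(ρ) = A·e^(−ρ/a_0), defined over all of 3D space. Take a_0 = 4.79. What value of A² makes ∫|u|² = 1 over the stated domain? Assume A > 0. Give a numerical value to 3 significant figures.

We need A² ∫|f|² 4πρ² dρ = 1, taking the integral from 0 to ∞.
(Spherical symmetry: dV = 4πρ² dρ.)
With ∫₀^∞ ρ^2 e^(−αρ) dρ = 2!/α^3, with u = A·e^(−ρ/a_0), the integral evaluates to A²·[π·a_0^3].
Hence A² = 1/[π·a_0^3].
Substituting a_0 = 4.79 gives A² = 0.002896, so A = 0.05382.

A^2 ≈ 0.00290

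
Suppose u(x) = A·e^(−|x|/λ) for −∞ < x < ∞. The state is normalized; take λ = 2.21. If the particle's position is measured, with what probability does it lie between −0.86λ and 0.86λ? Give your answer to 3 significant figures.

|u|² is the probability density, so P = ∫_{−0.86λ}^{0.86λ} |u|² dx.
With A² fixed by ∫|u|² = 1, i.e. A² = (λ)^(−1), substitute and integrate.
By symmetry take twice the x ≥ 0 contribution in numerator and denominator; the 2's cancel. In terms of t = x/λ (A² and the length scale cancel between numerator and denominator), P = [∫_{0}^{0.86} e^(-2·t) dt] / [∫_{0}^{∞} e^(-2·t) dt].
Using ∫ e^(-2·t) dt = -e^(-2·t)/2, the numerator is 1/2 - e^(-43/25)/2 and the denominator is 1/2.
This works out to P = 0.8209.

P ≈ 0.821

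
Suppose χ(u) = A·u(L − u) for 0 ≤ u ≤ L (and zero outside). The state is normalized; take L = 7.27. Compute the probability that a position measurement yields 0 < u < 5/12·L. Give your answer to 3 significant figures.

P ≈ 0.347

|χ|² is the probability density, so P = ∫_{0}^{5/12·L} |χ|² du.
The normalization integral ∫|χ|²du over the whole domain equals L^5/30·A², and A² cancels in the ratio.
In terms of t = u/L (A² and the length scale cancel between numerator and denominator), P = [∫_{0}^{5/12} t^2·(1 - t)^2 dt] / [∫_{0}^{1} t^2·(1 - t)^2 dt].
Using ∫ t^2·(1 - t)^2 dt = t^3·(6·t^2 - 15·t + 10)/30, the numerator is ≈ 0.011554 and the denominator is 1/30.
Taking the ratio, P = 0.3466.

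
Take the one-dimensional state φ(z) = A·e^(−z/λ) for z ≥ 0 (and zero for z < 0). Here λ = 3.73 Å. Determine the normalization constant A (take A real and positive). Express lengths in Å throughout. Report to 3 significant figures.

A ≈ 0.732 Å^(-1/2)

Require ∫ |φ|² dz = 1 over the whole domain.
With ∫₀^∞ z^0 e^(−αz) dz = 0!/α^1, carrying out the integral gives A² · λ/2.
Hence A² = 1/[λ/2].
With λ = 3.73: A² = 0.5362 and A = 0.7323.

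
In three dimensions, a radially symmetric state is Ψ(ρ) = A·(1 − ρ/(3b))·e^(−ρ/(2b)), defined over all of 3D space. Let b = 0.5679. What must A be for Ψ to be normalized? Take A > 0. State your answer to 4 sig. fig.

A ≈ 0.8073

Require ∫ |Ψ|² 4πρ² dρ = 1 over the whole domain.
The angular integral contributes 4π, leaving ∫₀^∞ ρ²|Ψ|² dρ.
Carrying out the integral gives A² · 8·π·b^3/3.
Substituting b = 0.5679 gives A² = 0.65173, so A = 0.80730.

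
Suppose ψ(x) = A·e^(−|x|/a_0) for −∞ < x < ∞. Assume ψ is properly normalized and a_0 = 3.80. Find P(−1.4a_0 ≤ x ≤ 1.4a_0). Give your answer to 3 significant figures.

P = ∫_{−1.4a_0}^{1.4a_0} |ψ(x)|² dx.
With A² fixed by ∫|ψ|² = 1, i.e. A² = (a_0)^(−1), substitute and integrate.
By symmetry take twice the x ≥ 0 contribution in numerator and denominator; the 2's cancel. In terms of u = x/a_0 (A² and the length scale cancel between numerator and denominator), P = [∫_{0}^{1.4} e^(-2·u) du] / [∫_{0}^{∞} e^(-2·u) du].
With ∫ e^(-2·u) du = -e^(-2·u)/2 + C, the region integral is 1/2 - e^(-14/5)/2 and the full one is 1/2.
Taking the ratio, P = 0.9392.

P ≈ 0.939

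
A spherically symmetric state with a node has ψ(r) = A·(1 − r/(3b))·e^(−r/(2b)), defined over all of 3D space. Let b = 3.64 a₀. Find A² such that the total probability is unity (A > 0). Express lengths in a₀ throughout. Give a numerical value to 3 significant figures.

A^2 ≈ 0.00248 a₀^(-3)

The normalization condition is ∫|ψ|² 4πr² dr = 1 from 0 to ∞.
The angular integral contributes 4π, leaving ∫₀^∞ r²|ψ|² dr.
With ∫₀^∞ r^4 e^(−αr) dr = 4!/α^5, the integral (without the A² prefactor) comes out to 8·π·b^3/3.
Setting this equal to 1 gives A² = 1/(8·π·b^3/3).
With b = 3.64: A² = 0.002475 and A = 0.04975.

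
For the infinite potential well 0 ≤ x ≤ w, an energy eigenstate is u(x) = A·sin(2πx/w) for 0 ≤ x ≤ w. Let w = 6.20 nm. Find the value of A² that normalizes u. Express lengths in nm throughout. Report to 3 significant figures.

Normalization requires ∫|u|² dx = 1, integrated from 0 to w.
With u = A·sin(2πx/w), the integral evaluates to A²·[w/2].
Setting this equal to 1 gives A² = 1/(w/2).
With w = 6.20: A² = 0.3226 and A = 0.5680.

A^2 ≈ 0.323 nm^(-1)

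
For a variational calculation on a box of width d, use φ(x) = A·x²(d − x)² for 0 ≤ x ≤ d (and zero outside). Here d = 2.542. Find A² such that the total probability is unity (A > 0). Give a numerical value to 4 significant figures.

A^2 ≈ 0.1422

We need A² ∫|f|² dx = 1, taking the integral from 0 to d.
Expanding the polynomial and integrating term by term, carrying out the integral gives A² · d^9/630.
Setting this equal to 1 gives A² = 1/(d^9/630).
With d = 2.542: A² = 0.14215 and A = 0.37703.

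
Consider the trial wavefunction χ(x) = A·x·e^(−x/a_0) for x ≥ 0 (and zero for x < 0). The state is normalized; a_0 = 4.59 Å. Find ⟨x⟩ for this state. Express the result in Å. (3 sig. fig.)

⟨x⟩ ≈ 6.89 Å

The expectation value is the |χ|²-weighted average of x: ∫ x|χ|² dx.
With ∫₀^∞ x^3 e^(−αx) dx = 3!/α^4, since the A² factors cancel between numerator and denominator, ⟨x⟩ = 3·a_0/2.
With a_0 = 4.59, ⟨x⟩ = 6.885.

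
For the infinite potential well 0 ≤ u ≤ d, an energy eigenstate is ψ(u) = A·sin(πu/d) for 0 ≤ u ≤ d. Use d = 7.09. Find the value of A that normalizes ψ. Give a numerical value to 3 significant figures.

A ≈ 0.531

We need A² ∫|f|² du = 1, taking the integral from 0 to d.
Using sin²θ = (1 − cos 2θ)/2, carrying out the integral gives A² · d/2.
Hence A² = 1/[d/2].
With d = 7.09: A² = 0.2821 and A = 0.5311.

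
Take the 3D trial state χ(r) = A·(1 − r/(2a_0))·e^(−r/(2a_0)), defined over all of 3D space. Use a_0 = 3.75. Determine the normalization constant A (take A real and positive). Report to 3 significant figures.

A ≈ 0.0275

Require ∫ |χ|² 4πr² dr = 1 over the whole domain.
In 3D with spherical symmetry the volume element is 4πr² dr.
Recall ∫₀^∞ r^m e^(−r/β) dr = m!·β^(m+1), carrying out the integral gives A² · 8·π·a_0^3.
Plugging in a_0 = 3.75 yields A = 0.02747.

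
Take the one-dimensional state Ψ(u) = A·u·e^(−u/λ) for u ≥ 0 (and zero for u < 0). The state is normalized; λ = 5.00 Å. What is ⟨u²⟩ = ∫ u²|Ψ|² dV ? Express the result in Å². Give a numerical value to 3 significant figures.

⟨u^2⟩ ≈ 75.0 Å^2

⟨u²⟩ = ∫ u^2 |Ψ|² du over the full domain.
Recall ∫₀^∞ u^m e^(−u/β) du = m!·β^(m+1), the ratio of the moment integral to the normalization integral gives ⟨u²⟩ = 3·λ^2.
With λ = 5.00, ⟨u^2⟩ = 75.00.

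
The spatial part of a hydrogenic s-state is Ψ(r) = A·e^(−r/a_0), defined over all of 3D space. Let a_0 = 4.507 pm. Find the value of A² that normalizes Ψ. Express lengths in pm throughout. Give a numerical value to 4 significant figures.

A^2 ≈ 0.003477 pm^(-3)

Normalization requires ∫|Ψ|² 4πr² dr = 1, integrated from 0 to ∞.
(Spherical symmetry: dV = 4πr² dr.)
The integral (without the A² prefactor) comes out to π·a_0^3.
So A² = (π·a_0^3)^(−1).
Plugging in a_0 = 4.507 yields A = 0.058965.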